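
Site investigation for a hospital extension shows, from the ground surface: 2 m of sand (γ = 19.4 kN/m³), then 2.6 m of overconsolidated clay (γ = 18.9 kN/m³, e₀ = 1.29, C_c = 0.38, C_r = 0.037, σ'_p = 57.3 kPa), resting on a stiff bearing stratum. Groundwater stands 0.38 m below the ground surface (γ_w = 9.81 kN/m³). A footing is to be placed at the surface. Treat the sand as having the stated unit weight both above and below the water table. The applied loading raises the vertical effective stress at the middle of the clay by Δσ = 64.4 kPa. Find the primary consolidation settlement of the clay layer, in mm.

S_c ≈ 112 mm

Mid-depth of clay below the ground surface: z = 2 + 2.6/2 = 3.3 m.
Total vertical stress at mid-clay: σ_v = 19.4×2 + 18.9×1.3 = 63.37 kPa.
Pore pressure: u = 9.81×(3.3 − 0.38) = 28.645 kPa.
Initial effective stress: σ'_0 = σ_v − u = 63.37 − 28.645 = 34.725 kPa.
Final effective stress: σ'_f = 34.725 + 64.4 = 99.125 kPa.
σ'_f = 99.125 > σ'_p = 57.3 kPa, so the stress path crosses the preconsolidation pressure — recompression up to σ'_p, then virgin compression beyond:
S_c = H/(1+e₀)·[C_r·log₁₀(σ'_p/σ'_0) + C_c·log₁₀(σ'_f/σ'_p)]
    = 2.6/2.29 × [0.037×log₁₀(57.3/34.725) + 0.38×log₁₀(99.125/57.3)]
    = 1.1354 × [0.008048 + 0.090451] = 0.1118 m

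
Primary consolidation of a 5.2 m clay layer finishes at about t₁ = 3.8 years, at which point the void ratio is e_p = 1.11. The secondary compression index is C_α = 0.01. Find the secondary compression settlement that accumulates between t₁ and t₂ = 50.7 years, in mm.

Secondary compression: S_s = C_α·H/(1+e_p)·log₁₀(t₂/t₁)
S_s = 0.01×5.2/(1+1.11)×log₁₀(50.7/3.8)
    = 0.02464 × 1.125 = 0.02773 m

S_s ≈ 27.7 mm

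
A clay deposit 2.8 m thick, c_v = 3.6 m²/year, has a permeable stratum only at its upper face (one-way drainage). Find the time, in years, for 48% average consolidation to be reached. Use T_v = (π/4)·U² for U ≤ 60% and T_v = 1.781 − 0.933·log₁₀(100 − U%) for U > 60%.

Drainage path length: H_d = H = 2.8 m (single drainage).
U ≤ 60%: T_v = (π/4)·U² = (π/4)×0.48² = 0.18096.
t = T_v·H_d²/c_v = 0.18096×2.8²/3.6 = 0.3941 years.

t ≈ 0.394 years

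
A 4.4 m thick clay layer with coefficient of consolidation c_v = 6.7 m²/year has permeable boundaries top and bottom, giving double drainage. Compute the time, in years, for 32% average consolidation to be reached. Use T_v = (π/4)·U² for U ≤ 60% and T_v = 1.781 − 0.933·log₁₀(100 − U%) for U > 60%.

t ≈ 0.0581 years

Drainage path length: H_d = H/2 = 2.2 m (double drainage).
U ≤ 60%: T_v = (π/4)·U² = (π/4)×0.32² = 0.080425.
t = T_v·H_d²/c_v = 0.080425×2.2²/6.7 = 0.0581 years.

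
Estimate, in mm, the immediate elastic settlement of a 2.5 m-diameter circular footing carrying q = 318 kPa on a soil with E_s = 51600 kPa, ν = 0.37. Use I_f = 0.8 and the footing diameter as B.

Immediate (elastic) settlement: S_e = q·B·(1−ν²)/E_s · I_f.
S_e = 318 × 2.5 × (1 − 0.37²) / 51600 × 0.8
    = 318 × 2.5 × 0.8631 / 51600 × 0.8
    = 0.01064 m = 10.64 mm

S_e ≈ 10.6 mm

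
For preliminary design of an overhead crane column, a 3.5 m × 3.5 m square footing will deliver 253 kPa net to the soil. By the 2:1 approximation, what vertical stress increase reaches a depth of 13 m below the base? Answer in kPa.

By the 2:1 method the load spreads at 1 horizontal : 2 vertical, so at depth z the loaded area has grown by z in each plan dimension:
Δσ = qBL/((B+z)(L+z)) = 253×3.5×3.5/((3.5+13)(3.5+13)) = 11.384 kPa

Δσ_z ≈ 11.4 kPa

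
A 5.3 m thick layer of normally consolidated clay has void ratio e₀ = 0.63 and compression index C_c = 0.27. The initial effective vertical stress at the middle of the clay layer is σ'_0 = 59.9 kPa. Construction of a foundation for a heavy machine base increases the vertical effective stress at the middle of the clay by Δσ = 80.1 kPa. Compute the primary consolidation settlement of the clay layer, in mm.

S_c ≈ 324 mm

Final effective stress: σ'_f = σ'_0 + Δσ = 59.9 + 80.1 = 140 kPa.
Normally consolidated clay, so the full stress increment lies on the virgin compression line:
S_c = C_c·H/(1+e₀)·log₁₀(σ'_f/σ'_0) = 0.27×5.3/(1+0.63)×log₁₀(140/59.9)
    = 0.87791 × 0.3687 = 0.3237 m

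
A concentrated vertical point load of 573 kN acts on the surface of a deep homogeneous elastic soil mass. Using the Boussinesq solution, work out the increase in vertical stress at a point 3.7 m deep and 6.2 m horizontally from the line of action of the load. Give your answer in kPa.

Boussinesq vertical stress below a point load on an elastic half-space:
Δσ_z = 3P/(2πz²) · [1 + (r/z)²]^(−5/2)
r/z = 6.2/3.7 = 1.6757; [1+(r/z)²]^(−5/2) = 0.035342.
Δσ_z = 3×573/(2π×3.7²) × 0.035342 = 19.984 × 0.035342 = 0.7063 kPa

Δσ_z ≈ 0.706 kPa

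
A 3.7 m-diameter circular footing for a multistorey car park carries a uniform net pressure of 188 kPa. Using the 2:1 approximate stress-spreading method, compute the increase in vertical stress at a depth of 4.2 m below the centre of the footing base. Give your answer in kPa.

By the 2:1 method the load spreads at 1 horizontal : 2 vertical, so at depth z the loaded area has grown by z in each plan dimension:
Δσ ≈ qD²/(D+z)² = 188×3.7²/(3.7+4.2)² = 41.239 kPa

Δσ_z ≈ 41.2 kPa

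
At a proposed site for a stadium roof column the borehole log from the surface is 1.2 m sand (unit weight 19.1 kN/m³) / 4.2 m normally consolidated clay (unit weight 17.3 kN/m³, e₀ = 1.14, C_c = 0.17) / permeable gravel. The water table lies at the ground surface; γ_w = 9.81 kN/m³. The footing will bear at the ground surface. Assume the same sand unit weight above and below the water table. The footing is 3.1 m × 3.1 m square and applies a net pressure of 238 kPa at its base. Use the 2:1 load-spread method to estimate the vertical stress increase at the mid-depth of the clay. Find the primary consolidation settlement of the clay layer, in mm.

S_c ≈ 163 mm

Mid-depth of clay below the ground surface: z = 1.2 + 4.2/2 = 3.3 m.
Total vertical stress at mid-clay: σ_v = 19.1×1.2 + 17.3×2.1 = 59.25 kPa.
Pore pressure: u = 9.81×(3.3 − 0) = 32.373 kPa.
Initial effective stress: σ'_0 = σ_v − u = 59.25 − 32.373 = 26.877 kPa.
Stress increase at mid-clay by the 2:1 spreading method:
Δσ = qBL/((B+z)(L+z)) = 238×3.1×3.1/((3.1+3.3)(3.1+3.3)) = 55.839 kPa
Final effective stress: σ'_f = σ'_0 + Δσ = 26.877 + 55.839 = 82.716 kPa.
Normally consolidated clay, so the full stress increment lies on the virgin compression line:
S_c = C_c·H/(1+e₀)·log₁₀(σ'_f/σ'_0) = 0.17×4.2/(1+1.14)×log₁₀(82.716/26.877)
    = 0.33364 × 0.48821 = 0.1629 m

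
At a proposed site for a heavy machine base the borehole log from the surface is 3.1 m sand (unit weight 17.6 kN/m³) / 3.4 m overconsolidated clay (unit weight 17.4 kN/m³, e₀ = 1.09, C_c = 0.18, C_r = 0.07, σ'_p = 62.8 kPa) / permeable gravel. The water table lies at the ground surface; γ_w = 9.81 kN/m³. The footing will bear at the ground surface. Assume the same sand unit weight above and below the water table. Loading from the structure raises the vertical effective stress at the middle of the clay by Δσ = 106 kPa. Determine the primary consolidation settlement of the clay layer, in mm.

Mid-depth of clay below the ground surface: z = 3.1 + 3.4/2 = 4.8 m.
Total vertical stress at mid-clay: σ_v = 17.6×3.1 + 17.4×1.7 = 84.14 kPa.
Pore pressure: u = 9.81×(4.8 − 0) = 47.088 kPa.
Initial effective stress: σ'_0 = σ_v − u = 84.14 − 47.088 = 37.052 kPa.
Final effective stress: σ'_f = 37.052 + 106 = 143.05 kPa.
σ'_f = 143.05 > σ'_p = 62.8 kPa, so the stress path crosses the preconsolidation pressure — recompression up to σ'_p, then virgin compression beyond:
S_c = H/(1+e₀)·[C_r·log₁₀(σ'_p/σ'_0) + C_c·log₁₀(σ'_f/σ'_p)]
    = 3.4/2.09 × [0.07×log₁₀(62.8/37.052) + 0.18×log₁₀(143.05/62.8)]
    = 1.6268 × [0.01604 + 0.064355] = 0.1308 m

S_c ≈ 131 mm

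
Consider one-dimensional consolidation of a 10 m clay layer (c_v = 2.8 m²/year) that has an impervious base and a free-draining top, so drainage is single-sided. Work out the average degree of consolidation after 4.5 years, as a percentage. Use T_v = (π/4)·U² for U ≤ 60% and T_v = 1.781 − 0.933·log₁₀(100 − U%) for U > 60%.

U ≈ 40.1 %

Drainage path length: H_d = H = 10 m (single drainage).
T_v = c_v·t/H_d² = 2.8×4.5/10² = 0.126.
T_v = 0.126 corresponds to the U ≤ 60% branch:
U = √(4T_v/π) = 0.4005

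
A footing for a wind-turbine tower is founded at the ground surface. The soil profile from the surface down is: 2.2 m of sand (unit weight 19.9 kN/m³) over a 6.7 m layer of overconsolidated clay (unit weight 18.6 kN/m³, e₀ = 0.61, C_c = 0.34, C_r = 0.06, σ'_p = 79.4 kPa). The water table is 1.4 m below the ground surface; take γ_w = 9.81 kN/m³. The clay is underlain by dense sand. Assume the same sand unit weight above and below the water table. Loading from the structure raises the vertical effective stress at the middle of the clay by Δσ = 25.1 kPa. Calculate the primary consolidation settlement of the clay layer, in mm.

Mid-depth of clay below the ground surface: z = 2.2 + 6.7/2 = 5.55 m.
Total vertical stress at mid-clay: σ_v = 19.9×2.2 + 18.6×3.35 = 106.09 kPa.
Pore pressure: u = 9.81×(5.55 − 1.4) = 40.712 kPa.
Initial effective stress: σ'_0 = σ_v − u = 106.09 − 40.712 = 65.378 kPa.
Final effective stress: σ'_f = 65.378 + 25.1 = 90.478 kPa.
σ'_f = 90.478 > σ'_p = 79.4 kPa, so the stress path crosses the preconsolidation pressure — recompression up to σ'_p, then virgin compression beyond:
S_c = H/(1+e₀)·[C_r·log₁₀(σ'_p/σ'_0) + C_c·log₁₀(σ'_f/σ'_p)]
    = 6.7/1.61 × [0.06×log₁₀(79.4/65.378) + 0.34×log₁₀(90.478/79.4)]
    = 4.1615 × [0.0050633 + 0.019286] = 0.1013 m

S_c ≈ 101 mm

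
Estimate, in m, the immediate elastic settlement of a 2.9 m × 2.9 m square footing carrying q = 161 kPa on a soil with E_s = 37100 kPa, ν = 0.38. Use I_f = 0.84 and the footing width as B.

S_e ≈ 0.00904 m

Immediate (elastic) settlement: S_e = q·B·(1−ν²)/E_s · I_f.
S_e = 161 × 2.9 × (1 − 0.38²) / 37100 × 0.84
    = 161 × 2.9 × 0.8556 / 37100 × 0.84
    = 0.009045 m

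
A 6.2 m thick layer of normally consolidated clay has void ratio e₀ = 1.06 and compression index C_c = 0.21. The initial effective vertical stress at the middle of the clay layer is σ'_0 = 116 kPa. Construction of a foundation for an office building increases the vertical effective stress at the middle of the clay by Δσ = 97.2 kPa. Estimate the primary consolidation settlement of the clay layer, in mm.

S_c ≈ 167 mm

Final effective stress: σ'_f = σ'_0 + Δσ = 116 + 97.2 = 213.2 kPa.
Normally consolidated clay, so the full stress increment lies on the virgin compression line:
S_c = C_c·H/(1+e₀)·log₁₀(σ'_f/σ'_0) = 0.21×6.2/(1+1.06)×log₁₀(213.2/116)
    = 0.63204 × 0.26433 = 0.1671 m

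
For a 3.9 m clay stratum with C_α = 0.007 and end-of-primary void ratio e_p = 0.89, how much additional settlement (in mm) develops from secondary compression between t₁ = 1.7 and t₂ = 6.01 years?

S_s ≈ 7.92 mm

Secondary compression: S_s = C_α·H/(1+e_p)·log₁₀(t₂/t₁)
S_s = 0.007×3.9/(1+0.89)×log₁₀(6.01/1.7)
    = 0.01444 × 0.5484 = 0.007922 m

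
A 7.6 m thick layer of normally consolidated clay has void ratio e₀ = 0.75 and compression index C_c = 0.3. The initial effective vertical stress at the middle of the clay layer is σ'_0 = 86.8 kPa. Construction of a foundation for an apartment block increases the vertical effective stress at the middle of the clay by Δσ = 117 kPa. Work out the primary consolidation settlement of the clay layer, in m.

Final effective stress: σ'_f = σ'_0 + Δσ = 86.8 + 117 = 203.8 kPa.
Normally consolidated clay, so the full stress increment lies on the virgin compression line:
S_c = C_c·H/(1+e₀)·log₁₀(σ'_f/σ'_0) = 0.3×7.6/(1+0.75)×log₁₀(203.8/86.8)
    = 1.3029 × 0.37068 = 0.483 m

S_c ≈ 0.483 m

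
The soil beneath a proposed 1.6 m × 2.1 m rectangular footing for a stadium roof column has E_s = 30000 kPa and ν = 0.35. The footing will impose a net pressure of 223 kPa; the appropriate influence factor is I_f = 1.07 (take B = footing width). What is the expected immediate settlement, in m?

Immediate (elastic) settlement: S_e = q·B·(1−ν²)/E_s · I_f.
S_e = 223 × 1.6 × (1 − 0.35²) / 30000 × 1.07
    = 223 × 1.6 × 0.8775 / 30000 × 1.07
    = 0.01117 m

S_e ≈ 0.0112 m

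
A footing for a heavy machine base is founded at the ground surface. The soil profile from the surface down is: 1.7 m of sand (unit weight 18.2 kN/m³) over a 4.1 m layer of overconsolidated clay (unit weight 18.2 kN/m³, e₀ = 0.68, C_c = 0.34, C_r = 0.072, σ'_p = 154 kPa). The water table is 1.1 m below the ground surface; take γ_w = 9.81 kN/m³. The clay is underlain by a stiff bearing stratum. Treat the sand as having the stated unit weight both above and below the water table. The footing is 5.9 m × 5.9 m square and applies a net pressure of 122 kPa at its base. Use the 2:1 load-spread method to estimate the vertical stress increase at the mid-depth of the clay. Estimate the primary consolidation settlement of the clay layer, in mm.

Mid-depth of clay below the ground surface: z = 1.7 + 4.1/2 = 3.75 m.
Total vertical stress at mid-clay: σ_v = 18.2×1.7 + 18.2×2.05 = 68.25 kPa.
Pore pressure: u = 9.81×(3.75 − 1.1) = 25.997 kPa.
Initial effective stress: σ'_0 = σ_v − u = 68.25 − 25.997 = 42.253 kPa.
Stress increase at mid-clay by the 2:1 spreading method:
Δσ = qBL/((B+z)(L+z)) = 122×5.9×5.9/((5.9+3.75)(5.9+3.75)) = 45.605 kPa
Final effective stress: σ'_f = 42.253 + 45.605 = 87.858 kPa.
σ'_f = 87.858 ≤ σ'_p = 154 kPa, so the clay remains overconsolidated and only the recompression index applies:
S_c = C_r·H/(1+e₀)·log₁₀(σ'_f/σ'_0) = 0.072×4.1/1.68×log₁₀(87.858/42.253)
    = 0.17572 × 0.31792 = 0.05586 m

S_c ≈ 55.9 mm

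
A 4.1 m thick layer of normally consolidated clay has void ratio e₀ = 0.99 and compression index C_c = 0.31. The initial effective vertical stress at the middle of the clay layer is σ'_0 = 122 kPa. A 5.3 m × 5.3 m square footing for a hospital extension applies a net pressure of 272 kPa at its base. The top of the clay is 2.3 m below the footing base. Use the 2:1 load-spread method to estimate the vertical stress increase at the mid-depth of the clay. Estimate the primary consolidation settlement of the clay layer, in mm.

Mid-depth of clay below the footing base: z = 2.3 + 4.1/2 = 4.35 m.
Stress increase at mid-clay by the 2:1 spreading method:
Δσ = qBL/((B+z)(L+z)) = 272×5.3×5.3/((5.3+4.35)(5.3+4.35)) = 82.048 kPa
Final effective stress: σ'_f = σ'_0 + Δσ = 122 + 82.048 = 204.05 kPa.
Normally consolidated clay, so the full stress increment lies on the virgin compression line:
S_c = C_c·H/(1+e₀)·log₁₀(σ'_f/σ'_0) = 0.31×4.1/(1+0.99)×log₁₀(204.05/122)
    = 0.63869 × 0.22338 = 0.1427 m

S_c ≈ 143 mm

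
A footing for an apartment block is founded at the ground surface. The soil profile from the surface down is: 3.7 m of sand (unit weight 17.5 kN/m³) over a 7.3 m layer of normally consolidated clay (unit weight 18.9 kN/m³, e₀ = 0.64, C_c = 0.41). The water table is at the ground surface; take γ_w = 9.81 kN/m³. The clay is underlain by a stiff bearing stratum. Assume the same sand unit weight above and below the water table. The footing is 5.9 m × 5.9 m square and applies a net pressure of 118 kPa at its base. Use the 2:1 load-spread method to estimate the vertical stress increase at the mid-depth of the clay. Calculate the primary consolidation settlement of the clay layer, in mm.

Mid-depth of clay below the ground surface: z = 3.7 + 7.3/2 = 7.35 m.
Total vertical stress at mid-clay: σ_v = 17.5×3.7 + 18.9×3.65 = 133.74 kPa.
Pore pressure: u = 9.81×(7.35 − 0) = 72.103 kPa.
Initial effective stress: σ'_0 = σ_v − u = 133.74 − 72.103 = 61.637 kPa.
Stress increase at mid-clay by the 2:1 spreading method:
Δσ = qBL/((B+z)(L+z)) = 118×5.9×5.9/((5.9+7.35)(5.9+7.35)) = 23.397 kPa
Final effective stress: σ'_f = σ'_0 + Δσ = 61.637 + 23.397 = 85.034 kPa.
Normally consolidated clay, so the full stress increment lies on the virgin compression line:
S_c = C_c·H/(1+e₀)·log₁₀(σ'_f/σ'_0) = 0.41×7.3/(1+0.64)×log₁₀(85.034/61.637)
    = 1.825 × 0.13975 = 0.255 m

S_c ≈ 255 mm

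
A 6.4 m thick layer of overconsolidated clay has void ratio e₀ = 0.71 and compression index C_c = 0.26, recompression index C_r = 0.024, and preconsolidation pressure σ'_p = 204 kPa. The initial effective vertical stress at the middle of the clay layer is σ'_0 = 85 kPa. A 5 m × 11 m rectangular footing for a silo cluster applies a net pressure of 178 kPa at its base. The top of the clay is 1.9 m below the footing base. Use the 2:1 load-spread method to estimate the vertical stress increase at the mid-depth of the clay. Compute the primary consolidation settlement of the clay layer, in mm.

S_c ≈ 20.9 mm

Mid-depth of clay below the footing base: z = 1.9 + 6.4/2 = 5.1 m.
Stress increase at mid-clay by the 2:1 spreading method:
Δσ = qBL/((B+z)(L+z)) = 178×5×11/((5+5.1)(11+5.1)) = 60.205 kPa
Final effective stress: σ'_f = 85 + 60.205 = 145.2 kPa.
σ'_f = 145.2 ≤ σ'_p = 204 kPa, so the clay remains overconsolidated and only the recompression index applies:
S_c = C_r·H/(1+e₀)·log₁₀(σ'_f/σ'_0) = 0.024×6.4/1.71×log₁₀(145.2/85)
    = 0.089825 × 0.23255 = 0.02089 m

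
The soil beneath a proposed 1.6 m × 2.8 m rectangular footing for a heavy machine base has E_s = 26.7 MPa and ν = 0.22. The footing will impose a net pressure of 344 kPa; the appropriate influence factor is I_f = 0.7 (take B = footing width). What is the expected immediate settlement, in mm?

S_e ≈ 13.7 mm

Immediate (elastic) settlement: S_e = q·B·(1−ν²)/E_s · I_f.
E_s = 26.7 MPa = 26700 kPa.
S_e = 344 × 1.6 × (1 − 0.22²) / 26700 × 0.7
    = 344 × 1.6 × 0.9516 / 26700 × 0.7
    = 0.01373 m = 13.73 mm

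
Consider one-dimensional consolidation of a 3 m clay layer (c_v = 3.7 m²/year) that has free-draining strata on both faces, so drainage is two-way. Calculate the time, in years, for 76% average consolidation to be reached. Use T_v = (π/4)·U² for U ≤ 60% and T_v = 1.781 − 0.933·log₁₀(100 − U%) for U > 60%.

Drainage path length: H_d = H/2 = 1.5 m (double drainage).
U > 60%: T_v = 1.781 − 0.933·log₁₀(100 − 76) = 0.49326.
t = T_v·H_d²/c_v = 0.49326×1.5²/3.7 = 0.3 years.

t ≈ 0.3 years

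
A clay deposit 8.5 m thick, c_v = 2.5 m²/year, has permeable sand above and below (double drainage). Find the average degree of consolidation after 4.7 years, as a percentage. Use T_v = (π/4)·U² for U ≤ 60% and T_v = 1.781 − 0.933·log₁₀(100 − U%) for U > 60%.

U ≈ 83.7 %

Drainage path length: H_d = H/2 = 4.25 m (double drainage).
T_v = c_v·t/H_d² = 2.5×4.7/4.25² = 0.65052.
T_v = 0.65052 corresponds to the U > 60% branch:
U = 1 − 10^((1.781 − T_v)/0.933)/100 = 0.8372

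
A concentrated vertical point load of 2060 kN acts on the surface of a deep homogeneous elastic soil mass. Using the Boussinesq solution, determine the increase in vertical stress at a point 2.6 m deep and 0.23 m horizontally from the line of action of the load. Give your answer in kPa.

Δσ_z ≈ 143 kPa

Boussinesq vertical stress below a point load on an elastic half-space:
Δσ_z = 3P/(2πz²) · [1 + (r/z)²]^(−5/2)
r/z = 0.23/2.6 = 0.088462; [1+(r/z)²]^(−5/2) = 0.9807.
Δσ_z = 3×2060/(2π×2.6²) × 0.9807 = 145.5 × 0.9807 = 142.7 kPa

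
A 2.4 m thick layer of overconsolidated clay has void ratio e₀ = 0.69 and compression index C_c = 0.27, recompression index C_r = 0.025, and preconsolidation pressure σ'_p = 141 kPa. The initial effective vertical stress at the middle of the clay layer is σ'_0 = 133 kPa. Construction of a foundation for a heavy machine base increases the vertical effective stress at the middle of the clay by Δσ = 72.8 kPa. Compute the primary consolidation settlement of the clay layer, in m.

Final effective stress: σ'_f = 133 + 72.8 = 205.8 kPa.
σ'_f = 205.8 > σ'_p = 141 kPa, so the stress path crosses the preconsolidation pressure — recompression up to σ'_p, then virgin compression beyond:
S_c = H/(1+e₀)·[C_r·log₁₀(σ'_p/σ'_0) + C_c·log₁₀(σ'_f/σ'_p)]
    = 2.4/1.69 × [0.025×log₁₀(141/133) + 0.27×log₁₀(205.8/141)]
    = 1.4201 × [0.00063419 + 0.044341] = 0.06387 m

S_c ≈ 0.0639 m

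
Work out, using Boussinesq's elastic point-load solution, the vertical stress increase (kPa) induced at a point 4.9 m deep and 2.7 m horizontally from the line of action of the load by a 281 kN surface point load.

Boussinesq vertical stress below a point load on an elastic half-space:
Δσ_z = 3P/(2πz²) · [1 + (r/z)²]^(−5/2)
r/z = 2.7/4.9 = 0.55102; [1+(r/z)²]^(−5/2) = 0.51537.
Δσ_z = 3×281/(2π×4.9²) × 0.51537 = 5.588 × 0.51537 = 2.88 kPa

Δσ_z ≈ 2.88 kPa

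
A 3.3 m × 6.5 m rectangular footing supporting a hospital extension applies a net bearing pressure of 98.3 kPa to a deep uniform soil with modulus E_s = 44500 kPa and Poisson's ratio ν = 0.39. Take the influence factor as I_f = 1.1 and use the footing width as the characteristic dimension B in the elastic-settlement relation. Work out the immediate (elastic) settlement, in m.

Immediate (elastic) settlement: S_e = q·B·(1−ν²)/E_s · I_f.
S_e = 98.3 × 3.3 × (1 − 0.39²) / 44500 × 1.1
    = 98.3 × 3.3 × 0.8479 / 44500 × 1.1
    = 0.006799 m

S_e ≈ 0.0068 m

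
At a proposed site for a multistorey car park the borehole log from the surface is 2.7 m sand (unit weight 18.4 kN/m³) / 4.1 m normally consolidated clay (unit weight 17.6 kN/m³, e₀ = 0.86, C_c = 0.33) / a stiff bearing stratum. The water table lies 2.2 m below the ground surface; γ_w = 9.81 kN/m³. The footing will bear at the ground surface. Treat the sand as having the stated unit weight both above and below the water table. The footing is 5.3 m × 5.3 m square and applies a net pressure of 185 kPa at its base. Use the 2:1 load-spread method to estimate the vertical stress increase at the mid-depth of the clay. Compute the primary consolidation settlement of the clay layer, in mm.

S_c ≈ 194 mm

Mid-depth of clay below the ground surface: z = 2.7 + 4.1/2 = 4.75 m.
Total vertical stress at mid-clay: σ_v = 18.4×2.7 + 17.6×2.05 = 85.76 kPa.
Pore pressure: u = 9.81×(4.75 − 2.2) = 25.015 kPa.
Initial effective stress: σ'_0 = σ_v − u = 85.76 − 25.015 = 60.745 kPa.
Stress increase at mid-clay by the 2:1 spreading method:
Δσ = qBL/((B+z)(L+z)) = 185×5.3×5.3/((5.3+4.75)(5.3+4.75)) = 51.451 kPa
Final effective stress: σ'_f = σ'_0 + Δσ = 60.745 + 51.451 = 112.2 kPa.
Normally consolidated clay, so the full stress increment lies on the virgin compression line:
S_c = C_c·H/(1+e₀)·log₁₀(σ'_f/σ'_0) = 0.33×4.1/(1+0.86)×log₁₀(112.2/60.745)
    = 0.72742 × 0.26648 = 0.1938 m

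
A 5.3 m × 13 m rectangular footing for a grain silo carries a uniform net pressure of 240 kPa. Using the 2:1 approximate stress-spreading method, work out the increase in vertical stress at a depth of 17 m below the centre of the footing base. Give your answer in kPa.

By the 2:1 method the load spreads at 1 horizontal : 2 vertical, so at depth z the loaded area has grown by z in each plan dimension:
Δσ = qBL/((B+z)(L+z)) = 240×5.3×13/((5.3+17)(13+17)) = 24.717 kPa

Δσ_z ≈ 24.7 kPa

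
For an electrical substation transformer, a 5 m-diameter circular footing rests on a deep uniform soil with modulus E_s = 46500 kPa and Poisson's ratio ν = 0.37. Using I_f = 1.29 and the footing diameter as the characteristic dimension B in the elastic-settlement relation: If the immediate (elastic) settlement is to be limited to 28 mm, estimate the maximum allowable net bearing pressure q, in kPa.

S_e = q·B·(1−ν²)/E_s · I_f  ⇒  q = S_e·E_s / (B·(1−ν²)·I_f).
q = 0.028 × 46500 / (5 × 0.8631 × 1.29) = 233.9 kPa

q ≈ 234 kPa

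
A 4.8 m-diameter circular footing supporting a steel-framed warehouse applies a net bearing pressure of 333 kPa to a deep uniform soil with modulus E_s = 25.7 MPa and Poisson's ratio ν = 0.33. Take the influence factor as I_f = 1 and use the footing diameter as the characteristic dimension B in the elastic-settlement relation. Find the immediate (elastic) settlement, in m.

S_e ≈ 0.0554 m

Immediate (elastic) settlement: S_e = q·B·(1−ν²)/E_s · I_f.
E_s = 25.7 MPa = 25700 kPa.
S_e = 333 × 4.8 × (1 − 0.33²) / 25700 × 1
    = 333 × 4.8 × 0.8911 / 25700 × 1
    = 0.05542 m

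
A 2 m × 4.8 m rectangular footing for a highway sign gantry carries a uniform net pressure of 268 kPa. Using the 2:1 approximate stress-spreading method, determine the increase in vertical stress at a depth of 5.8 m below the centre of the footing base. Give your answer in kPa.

Δσ_z ≈ 31.1 kPa

By the 2:1 method the load spreads at 1 horizontal : 2 vertical, so at depth z the loaded area has grown by z in each plan dimension:
Δσ = qBL/((B+z)(L+z)) = 268×2×4.8/((2+5.8)(4.8+5.8)) = 31.118 kPa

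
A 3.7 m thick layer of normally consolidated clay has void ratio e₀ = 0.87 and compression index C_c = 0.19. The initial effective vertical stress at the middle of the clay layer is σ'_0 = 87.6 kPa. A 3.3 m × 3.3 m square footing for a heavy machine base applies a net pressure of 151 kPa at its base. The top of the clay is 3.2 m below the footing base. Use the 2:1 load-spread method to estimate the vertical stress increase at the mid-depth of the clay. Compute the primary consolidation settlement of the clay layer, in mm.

S_c ≈ 38.9 mm

Mid-depth of clay below the footing base: z = 3.2 + 3.7/2 = 5.05 m.
Stress increase at mid-clay by the 2:1 spreading method:
Δσ = qBL/((B+z)(L+z)) = 151×3.3×3.3/((3.3+5.05)(3.3+5.05)) = 23.585 kPa
Final effective stress: σ'_f = σ'_0 + Δσ = 87.6 + 23.585 = 111.19 kPa.
Normally consolidated clay, so the full stress increment lies on the virgin compression line:
S_c = C_c·H/(1+e₀)·log₁₀(σ'_f/σ'_0) = 0.19×3.7/(1+0.87)×log₁₀(111.19/87.6)
    = 0.37594 × 0.10356 = 0.03893 m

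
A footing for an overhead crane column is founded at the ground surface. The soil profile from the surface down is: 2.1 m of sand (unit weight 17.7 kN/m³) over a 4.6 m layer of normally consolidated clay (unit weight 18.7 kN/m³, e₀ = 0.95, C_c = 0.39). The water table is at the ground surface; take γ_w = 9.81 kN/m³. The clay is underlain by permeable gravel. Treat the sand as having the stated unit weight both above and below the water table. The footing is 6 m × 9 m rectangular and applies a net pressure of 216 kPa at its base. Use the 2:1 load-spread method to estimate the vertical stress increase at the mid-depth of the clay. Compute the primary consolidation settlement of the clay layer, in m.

S_c ≈ 0.472 m

Mid-depth of clay below the ground surface: z = 2.1 + 4.6/2 = 4.4 m.
Total vertical stress at mid-clay: σ_v = 17.7×2.1 + 18.7×2.3 = 80.18 kPa.
Pore pressure: u = 9.81×(4.4 − 0) = 43.164 kPa.
Initial effective stress: σ'_0 = σ_v − u = 80.18 − 43.164 = 37.016 kPa.
Stress increase at mid-clay by the 2:1 spreading method:
Δσ = qBL/((B+z)(L+z)) = 216×6×9/((6+4.4)(9+4.4)) = 83.697 kPa
Final effective stress: σ'_f = σ'_0 + Δσ = 37.016 + 83.697 = 120.71 kPa.
Normally consolidated clay, so the full stress increment lies on the virgin compression line:
S_c = C_c·H/(1+e₀)·log₁₀(σ'_f/σ'_0) = 0.39×4.6/(1+0.95)×log₁₀(120.71/37.016)
    = 0.92 × 0.51335 = 0.4723 m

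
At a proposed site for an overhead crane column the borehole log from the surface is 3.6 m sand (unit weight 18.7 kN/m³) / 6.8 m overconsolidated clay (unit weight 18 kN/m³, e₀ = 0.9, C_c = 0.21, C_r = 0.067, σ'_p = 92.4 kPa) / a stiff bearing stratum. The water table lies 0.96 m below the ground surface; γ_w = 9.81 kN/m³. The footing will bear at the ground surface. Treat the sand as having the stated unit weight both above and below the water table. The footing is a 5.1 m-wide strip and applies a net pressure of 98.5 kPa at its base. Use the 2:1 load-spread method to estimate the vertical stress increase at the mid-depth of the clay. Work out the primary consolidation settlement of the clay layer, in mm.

Mid-depth of clay below the ground surface: z = 3.6 + 6.8/2 = 7 m.
Total vertical stress at mid-clay: σ_v = 18.7×3.6 + 18×3.4 = 128.52 kPa.
Pore pressure: u = 9.81×(7 − 0.96) = 59.252 kPa.
Initial effective stress: σ'_0 = σ_v − u = 128.52 − 59.252 = 69.268 kPa.
Stress increase at mid-clay by the 2:1 spreading method:
Δσ = qB/(B+z) = 98.5×5.1/(5.1+7) = 41.517 kPa
Final effective stress: σ'_f = 69.268 + 41.517 = 110.78 kPa.
σ'_f = 110.78 > σ'_p = 92.4 kPa, so the stress path crosses the preconsolidation pressure — recompression up to σ'_p, then virgin compression beyond:
S_c = H/(1+e₀)·[C_r·log₁₀(σ'_p/σ'_0) + C_c·log₁₀(σ'_f/σ'_p)]
    = 6.8/1.9 × [0.067×log₁₀(92.4/69.268) + 0.21×log₁₀(110.78/92.4)]
    = 3.5789 × [0.0083843 + 0.016546] = 0.08922 m

S_c ≈ 89.2 mm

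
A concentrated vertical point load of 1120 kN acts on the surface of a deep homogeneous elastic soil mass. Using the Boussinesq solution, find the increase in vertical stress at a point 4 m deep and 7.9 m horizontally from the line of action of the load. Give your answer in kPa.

Δσ_z ≈ 0.629 kPa

Boussinesq vertical stress below a point load on an elastic half-space:
Δσ_z = 3P/(2πz²) · [1 + (r/z)²]^(−5/2)
r/z = 7.9/4 = 1.975; [1+(r/z)²]^(−5/2) = 0.018809.
Δσ_z = 3×1120/(2π×4²) × 0.018809 = 33.423 × 0.018809 = 0.6287 kPa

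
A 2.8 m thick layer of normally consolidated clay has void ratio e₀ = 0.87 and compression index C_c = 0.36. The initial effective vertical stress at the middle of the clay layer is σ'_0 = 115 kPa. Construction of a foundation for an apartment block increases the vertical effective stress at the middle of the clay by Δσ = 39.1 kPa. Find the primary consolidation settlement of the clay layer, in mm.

S_c ≈ 68.5 mm

Final effective stress: σ'_f = σ'_0 + Δσ = 115 + 39.1 = 154.1 kPa.
Normally consolidated clay, so the full stress increment lies on the virgin compression line:
S_c = C_c·H/(1+e₀)·log₁₀(σ'_f/σ'_0) = 0.36×2.8/(1+0.87)×log₁₀(154.1/115)
    = 0.53904 × 0.1271 = 0.06851 m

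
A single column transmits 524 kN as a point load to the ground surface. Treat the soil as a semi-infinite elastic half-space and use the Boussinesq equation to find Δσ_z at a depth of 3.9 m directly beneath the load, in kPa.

Boussinesq vertical stress below a point load on an elastic half-space:
Δσ_z = 3P/(2πz²) · [1 + (r/z)²]^(−5/2)
r/z = 0/3.9 = 0; [1+(r/z)²]^(−5/2) = 1.
Δσ_z = 3×524/(2π×3.9²) × 1 = 16.449 × 1 = 16.45 kPa

Δσ_z ≈ 16.4 kPa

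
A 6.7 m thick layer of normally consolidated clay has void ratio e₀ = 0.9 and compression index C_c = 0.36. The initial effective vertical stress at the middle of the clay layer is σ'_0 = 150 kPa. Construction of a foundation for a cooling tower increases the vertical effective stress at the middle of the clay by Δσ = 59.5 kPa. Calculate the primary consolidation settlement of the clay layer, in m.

Final effective stress: σ'_f = σ'_0 + Δσ = 150 + 59.5 = 209.5 kPa.
Normally consolidated clay, so the full stress increment lies on the virgin compression line:
S_c = C_c·H/(1+e₀)·log₁₀(σ'_f/σ'_0) = 0.36×6.7/(1+0.9)×log₁₀(209.5/150)
    = 1.2695 × 0.14509 = 0.1842 m

S_c ≈ 0.184 m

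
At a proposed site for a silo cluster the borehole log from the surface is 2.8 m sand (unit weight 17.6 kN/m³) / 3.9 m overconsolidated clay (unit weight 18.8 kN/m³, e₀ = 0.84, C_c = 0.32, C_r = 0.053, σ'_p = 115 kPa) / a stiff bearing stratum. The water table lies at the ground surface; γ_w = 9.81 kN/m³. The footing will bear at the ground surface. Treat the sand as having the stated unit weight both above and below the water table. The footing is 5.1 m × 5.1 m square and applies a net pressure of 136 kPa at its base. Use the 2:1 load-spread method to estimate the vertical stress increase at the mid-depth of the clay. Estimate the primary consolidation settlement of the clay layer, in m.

Mid-depth of clay below the ground surface: z = 2.8 + 3.9/2 = 4.75 m.
Total vertical stress at mid-clay: σ_v = 17.6×2.8 + 18.8×1.95 = 85.94 kPa.
Pore pressure: u = 9.81×(4.75 − 0) = 46.598 kPa.
Initial effective stress: σ'_0 = σ_v − u = 85.94 − 46.598 = 39.342 kPa.
Stress increase at mid-clay by the 2:1 spreading method:
Δσ = qBL/((B+z)(L+z)) = 136×5.1×5.1/((5.1+4.75)(5.1+4.75)) = 36.459 kPa
Final effective stress: σ'_f = 39.342 + 36.459 = 75.801 kPa.
σ'_f = 75.801 ≤ σ'_p = 115 kPa, so the clay remains overconsolidated and only the recompression index applies:
S_c = C_r·H/(1+e₀)·log₁₀(σ'_f/σ'_0) = 0.053×3.9/1.84×log₁₀(75.801/39.342)
    = 0.11234 × 0.28482 = 0.032 m

S_c ≈ 0.032 m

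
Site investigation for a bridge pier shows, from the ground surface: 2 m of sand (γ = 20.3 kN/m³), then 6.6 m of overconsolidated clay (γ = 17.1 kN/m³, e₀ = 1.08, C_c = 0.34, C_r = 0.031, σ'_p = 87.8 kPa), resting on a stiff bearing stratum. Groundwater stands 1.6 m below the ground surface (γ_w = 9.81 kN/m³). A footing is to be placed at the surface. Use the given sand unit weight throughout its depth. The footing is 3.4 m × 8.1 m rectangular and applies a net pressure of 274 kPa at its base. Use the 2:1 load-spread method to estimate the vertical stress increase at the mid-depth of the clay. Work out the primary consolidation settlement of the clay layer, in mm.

Mid-depth of clay below the ground surface: z = 2 + 6.6/2 = 5.3 m.
Total vertical stress at mid-clay: σ_v = 20.3×2 + 17.1×3.3 = 97.03 kPa.
Pore pressure: u = 9.81×(5.3 − 1.6) = 36.297 kPa.
Initial effective stress: σ'_0 = σ_v − u = 97.03 − 36.297 = 60.733 kPa.
Stress increase at mid-clay by the 2:1 spreading method:
Δσ = qBL/((B+z)(L+z)) = 274×3.4×8.1/((3.4+5.3)(8.1+5.3)) = 64.728 kPa
Final effective stress: σ'_f = 60.733 + 64.728 = 125.46 kPa.
σ'_f = 125.46 > σ'_p = 87.8 kPa, so the stress path crosses the preconsolidation pressure — recompression up to σ'_p, then virgin compression beyond:
S_c = H/(1+e₀)·[C_r·log₁₀(σ'_p/σ'_0) + C_c·log₁₀(σ'_f/σ'_p)]
    = 6.6/2.08 × [0.031×log₁₀(87.8/60.733) + 0.34×log₁₀(125.46/87.8)]
    = 3.1731 × [0.0049622 + 0.052704] = 0.183 m

S_c ≈ 183 mm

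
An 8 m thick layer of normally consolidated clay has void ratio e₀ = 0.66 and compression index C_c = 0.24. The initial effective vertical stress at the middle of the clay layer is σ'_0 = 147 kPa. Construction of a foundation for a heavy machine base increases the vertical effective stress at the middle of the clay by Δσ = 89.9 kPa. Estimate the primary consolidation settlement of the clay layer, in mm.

S_c ≈ 240 mm

Final effective stress: σ'_f = σ'_0 + Δσ = 147 + 89.9 = 236.9 kPa.
Normally consolidated clay, so the full stress increment lies on the virgin compression line:
S_c = C_c·H/(1+e₀)·log₁₀(σ'_f/σ'_0) = 0.24×8/(1+0.66)×log₁₀(236.9/147)
    = 1.1566 × 0.20725 = 0.2397 m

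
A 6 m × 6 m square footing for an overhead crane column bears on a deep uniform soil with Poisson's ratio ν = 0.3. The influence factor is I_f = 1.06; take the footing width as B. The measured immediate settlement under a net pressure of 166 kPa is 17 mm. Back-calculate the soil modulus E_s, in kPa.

S_e = q·B·(1−ν²)/E_s · I_f  ⇒  E_s = q·B·(1−ν²)·I_f / S_e.
E_s = 166 × 6 × 0.91 × 1.06 / 0.017 = 56510 kPa

E_s ≈ 56500 kPa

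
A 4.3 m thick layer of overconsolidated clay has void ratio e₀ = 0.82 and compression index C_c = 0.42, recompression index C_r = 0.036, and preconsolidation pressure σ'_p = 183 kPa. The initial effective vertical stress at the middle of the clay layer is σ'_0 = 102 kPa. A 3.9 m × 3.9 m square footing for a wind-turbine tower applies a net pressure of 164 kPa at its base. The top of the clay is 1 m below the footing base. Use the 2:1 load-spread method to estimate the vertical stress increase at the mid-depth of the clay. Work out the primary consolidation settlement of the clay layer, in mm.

S_c ≈ 14.8 mm

Mid-depth of clay below the footing base: z = 1 + 4.3/2 = 3.15 m.
Stress increase at mid-clay by the 2:1 spreading method:
Δσ = qBL/((B+z)(L+z)) = 164×3.9×3.9/((3.9+3.15)(3.9+3.15)) = 50.187 kPa
Final effective stress: σ'_f = 102 + 50.187 = 152.19 kPa.
σ'_f = 152.19 ≤ σ'_p = 183 kPa, so the clay remains overconsolidated and only the recompression index applies:
S_c = C_r·H/(1+e₀)·log₁₀(σ'_f/σ'_0) = 0.036×4.3/1.82×log₁₀(152.19/102)
    = 0.085054 × 0.17379 = 0.01478 m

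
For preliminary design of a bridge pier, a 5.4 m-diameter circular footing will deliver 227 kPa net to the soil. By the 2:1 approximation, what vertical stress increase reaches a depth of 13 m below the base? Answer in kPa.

Δσ_z ≈ 19.6 kPa

By the 2:1 method the load spreads at 1 horizontal : 2 vertical, so at depth z the loaded area has grown by z in each plan dimension:
Δσ ≈ qD²/(D+z)² = 227×5.4²/(5.4+13)² = 19.551 kPa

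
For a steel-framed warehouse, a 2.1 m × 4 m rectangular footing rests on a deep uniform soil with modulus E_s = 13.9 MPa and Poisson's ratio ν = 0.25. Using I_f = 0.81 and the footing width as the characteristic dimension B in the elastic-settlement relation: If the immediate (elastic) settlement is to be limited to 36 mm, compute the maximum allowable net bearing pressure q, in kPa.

E_s = 13.9 MPa = 13900 kPa.
S_e = q·B·(1−ν²)/E_s · I_f  ⇒  q = S_e·E_s / (B·(1−ν²)·I_f).
q = 0.036 × 13900 / (2.1 × 0.9375 × 0.81) = 313.8 kPa

q ≈ 314 kPa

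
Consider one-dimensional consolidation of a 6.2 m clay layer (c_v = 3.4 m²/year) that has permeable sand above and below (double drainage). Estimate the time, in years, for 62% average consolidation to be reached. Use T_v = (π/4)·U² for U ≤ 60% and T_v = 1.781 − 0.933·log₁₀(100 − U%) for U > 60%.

Drainage path length: H_d = H/2 = 3.1 m (double drainage).
U > 60%: T_v = 1.781 − 0.933·log₁₀(100 − 62) = 0.30706.
t = T_v·H_d²/c_v = 0.30706×3.1²/3.4 = 0.8679 years.

t ≈ 0.868 years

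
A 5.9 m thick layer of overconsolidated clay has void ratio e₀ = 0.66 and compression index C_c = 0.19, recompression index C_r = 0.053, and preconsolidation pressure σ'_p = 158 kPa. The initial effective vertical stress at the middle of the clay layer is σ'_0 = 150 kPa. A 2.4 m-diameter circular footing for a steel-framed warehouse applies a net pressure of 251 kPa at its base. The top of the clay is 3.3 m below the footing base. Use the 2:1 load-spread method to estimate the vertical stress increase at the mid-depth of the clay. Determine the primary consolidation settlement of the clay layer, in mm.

Mid-depth of clay below the footing base: z = 3.3 + 5.9/2 = 6.25 m.
Stress increase at mid-clay by the 2:1 spreading method:
Δσ ≈ qD²/(D+z)² = 251×2.4²/(2.4+6.25)² = 19.323 kPa
Final effective stress: σ'_f = 150 + 19.323 = 169.32 kPa.
σ'_f = 169.32 > σ'_p = 158 kPa, so the stress path crosses the preconsolidation pressure — recompression up to σ'_p, then virgin compression beyond:
S_c = H/(1+e₀)·[C_r·log₁₀(σ'_p/σ'_0) + C_c·log₁₀(σ'_f/σ'_p)]
    = 5.9/1.66 × [0.053×log₁₀(158/150) + 0.19×log₁₀(169.32/158)]
    = 3.5542 × [0.001196 + 0.0057097] = 0.02454 m

S_c ≈ 24.5 mm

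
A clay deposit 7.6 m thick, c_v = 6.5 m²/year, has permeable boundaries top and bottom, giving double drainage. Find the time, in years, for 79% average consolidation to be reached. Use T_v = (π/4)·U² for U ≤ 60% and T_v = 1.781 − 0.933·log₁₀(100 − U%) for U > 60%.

t ≈ 1.22 years

Drainage path length: H_d = H/2 = 3.8 m (double drainage).
U > 60%: T_v = 1.781 − 0.933·log₁₀(100 − 79) = 0.54737.
t = T_v·H_d²/c_v = 0.54737×3.8²/6.5 = 1.216 years.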